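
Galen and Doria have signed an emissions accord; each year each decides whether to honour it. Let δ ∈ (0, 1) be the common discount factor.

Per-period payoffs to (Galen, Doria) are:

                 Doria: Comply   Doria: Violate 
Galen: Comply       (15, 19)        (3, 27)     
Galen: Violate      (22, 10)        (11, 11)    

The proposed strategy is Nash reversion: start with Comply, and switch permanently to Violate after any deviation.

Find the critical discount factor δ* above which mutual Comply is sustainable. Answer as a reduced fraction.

Galen: cooperation gives 15 each period; deviation gives 22 once then 11 forever.
  15/(1−δ) ≥ 22 + 11δ/(1−δ) ⇒ δ ≥ 7/11.
Doria: cooperation gives 19 each period; deviation gives 27 once then 11 forever.
  δ ≥ 8/16 = 1/2.
Both must hold, so the binding constraint is Galen's: δ ≥ 7/11.

7/11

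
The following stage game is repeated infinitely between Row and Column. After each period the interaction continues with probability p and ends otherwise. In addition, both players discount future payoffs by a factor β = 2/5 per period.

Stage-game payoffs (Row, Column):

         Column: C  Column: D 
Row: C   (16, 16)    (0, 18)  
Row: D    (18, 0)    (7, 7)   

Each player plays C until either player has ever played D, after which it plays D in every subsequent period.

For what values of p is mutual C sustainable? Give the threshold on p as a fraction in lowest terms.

5/11

Expected continuation weight on next period's payoff is β·p = 2/5·p, which plays the role of the discount factor.
Cooperation requires 2/5·p ≥ (18−16)/(18−7) = 2/11, hence p ≥ 5/11.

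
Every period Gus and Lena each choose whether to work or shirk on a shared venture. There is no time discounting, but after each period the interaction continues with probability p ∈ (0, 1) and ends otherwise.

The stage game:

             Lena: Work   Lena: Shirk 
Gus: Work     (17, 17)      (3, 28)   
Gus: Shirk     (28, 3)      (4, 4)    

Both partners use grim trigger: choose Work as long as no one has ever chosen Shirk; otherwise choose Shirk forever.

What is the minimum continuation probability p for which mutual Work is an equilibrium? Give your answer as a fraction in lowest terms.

11/24

Expected cooperation value is 17 + p·17 + p²·17 + … = 17/(1−p); deviation gives 28 + p·4/(1−p).
17 ≥ 28(1−p) + 4p ⇒ 24p ≥ 11 ⇒ p ≥ 11/24.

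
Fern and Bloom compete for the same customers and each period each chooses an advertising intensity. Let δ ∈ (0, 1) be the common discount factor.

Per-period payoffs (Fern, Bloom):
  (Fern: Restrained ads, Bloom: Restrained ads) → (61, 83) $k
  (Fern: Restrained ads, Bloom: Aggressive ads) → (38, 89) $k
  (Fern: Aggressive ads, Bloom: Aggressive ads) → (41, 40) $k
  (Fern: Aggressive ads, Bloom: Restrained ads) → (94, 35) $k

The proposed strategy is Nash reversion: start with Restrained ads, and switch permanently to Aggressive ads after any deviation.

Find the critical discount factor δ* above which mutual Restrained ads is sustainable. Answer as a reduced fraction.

For Fern: deviation gain 94−61 = 33, per-period punishment loss 61−41 = 20. IC gives δ ≥ 33/53.
For Bloom: gain 6, loss 43 per period, so δ ≥ 6/49.
The tighter constraint is Fern's, so cooperation needs δ ≥ 33/53.

33/53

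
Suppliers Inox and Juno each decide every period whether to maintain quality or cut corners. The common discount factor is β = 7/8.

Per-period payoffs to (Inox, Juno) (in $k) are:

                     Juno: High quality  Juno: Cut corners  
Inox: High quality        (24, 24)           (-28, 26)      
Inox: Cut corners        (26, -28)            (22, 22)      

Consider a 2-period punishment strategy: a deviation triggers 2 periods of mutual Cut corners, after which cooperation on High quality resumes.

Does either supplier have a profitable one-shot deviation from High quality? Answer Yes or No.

IC: β+…+β^2 ≥ (26−24)/(24−22) = 1.
At β = 7/8: partial sum = 1.6406 ≥ 1.0000. Cooperation sustainable.

No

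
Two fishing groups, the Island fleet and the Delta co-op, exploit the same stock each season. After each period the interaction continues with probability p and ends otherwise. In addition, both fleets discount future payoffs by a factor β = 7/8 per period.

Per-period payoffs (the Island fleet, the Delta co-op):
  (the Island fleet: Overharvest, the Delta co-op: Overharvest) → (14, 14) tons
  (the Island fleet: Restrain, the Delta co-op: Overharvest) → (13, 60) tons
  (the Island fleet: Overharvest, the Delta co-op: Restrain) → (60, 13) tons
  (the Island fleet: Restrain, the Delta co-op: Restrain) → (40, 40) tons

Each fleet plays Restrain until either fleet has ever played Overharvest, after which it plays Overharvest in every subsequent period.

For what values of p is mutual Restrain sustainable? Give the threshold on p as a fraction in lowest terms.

With continuation probability p and discount β, the effective per-period discount factor is βp.
Grim-trigger IC: βp ≥ (60−40)/(60−14) = 10/23.
So p ≥ (10/23)/(7/8) = 80/161.

80/161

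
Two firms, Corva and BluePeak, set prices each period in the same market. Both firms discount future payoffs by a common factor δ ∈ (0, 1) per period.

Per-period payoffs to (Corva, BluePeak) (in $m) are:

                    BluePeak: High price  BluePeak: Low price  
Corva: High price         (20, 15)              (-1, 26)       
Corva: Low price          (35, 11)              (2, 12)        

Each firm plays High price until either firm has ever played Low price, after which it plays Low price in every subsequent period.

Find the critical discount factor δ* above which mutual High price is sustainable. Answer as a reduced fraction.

For Corva: deviation gain 35−20 = 15, per-period punishment loss 20−2 = 18. IC gives δ ≥ 15/33 = 5/11.
For BluePeak: gain 11, loss 3 per period, so δ ≥ 11/14.
The tighter constraint is BluePeak's, so cooperation needs δ ≥ 11/14.

11/14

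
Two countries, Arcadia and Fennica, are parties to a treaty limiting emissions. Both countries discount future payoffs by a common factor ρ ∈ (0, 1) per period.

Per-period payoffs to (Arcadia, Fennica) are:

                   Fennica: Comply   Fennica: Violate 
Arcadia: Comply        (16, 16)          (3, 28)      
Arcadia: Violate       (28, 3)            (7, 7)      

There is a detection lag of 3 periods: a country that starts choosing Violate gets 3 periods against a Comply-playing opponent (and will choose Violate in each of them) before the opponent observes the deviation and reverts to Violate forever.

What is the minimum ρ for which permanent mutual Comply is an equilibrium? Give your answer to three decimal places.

Deviating for the 3 undetected periods gains 28−16 = 12 per period over cooperation, then loses 16−7 = 9 per period forever once punishment starts.
Gain: 12(1 + ρ + … + ρ^2); loss: 9·ρ^3/(1−ρ).
No profitable deviation ⇔ 12(1−ρ^3) ≤ 9·ρ^3, i.e. ρ^3 ≥ 12/(12+9) = 4/7.
Hence ρ ≥ (4/7)^(1/3) ≈ 0.830.

0.830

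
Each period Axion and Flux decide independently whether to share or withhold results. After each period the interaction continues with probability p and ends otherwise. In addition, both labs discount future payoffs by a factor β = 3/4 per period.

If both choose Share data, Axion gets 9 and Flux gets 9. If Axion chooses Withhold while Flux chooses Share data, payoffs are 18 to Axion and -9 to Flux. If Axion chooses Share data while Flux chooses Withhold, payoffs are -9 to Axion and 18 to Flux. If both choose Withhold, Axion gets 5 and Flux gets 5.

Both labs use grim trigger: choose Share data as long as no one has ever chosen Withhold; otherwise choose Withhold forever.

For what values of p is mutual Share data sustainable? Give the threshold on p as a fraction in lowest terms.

12/13

Expected continuation weight on next period's payoff is β·p = 3/4·p, which plays the role of the discount factor.
Cooperation requires 3/4·p ≥ (18−9)/(18−5) = 9/13, hence p ≥ 12/13.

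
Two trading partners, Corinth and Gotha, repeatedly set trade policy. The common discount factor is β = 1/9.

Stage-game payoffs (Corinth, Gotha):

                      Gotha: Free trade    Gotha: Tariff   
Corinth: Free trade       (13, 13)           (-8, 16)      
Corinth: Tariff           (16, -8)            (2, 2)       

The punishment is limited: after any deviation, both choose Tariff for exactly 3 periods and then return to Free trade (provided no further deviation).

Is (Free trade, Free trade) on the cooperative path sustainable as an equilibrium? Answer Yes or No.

No

A one-shot deviation gives 16 now, then 2 for 3 periods, then back to 13.
Gain from deviating: (16−13) today; loss: (13−2) in each of the next 3 periods.
No-deviation condition: (13−2)(β+…+β^3) ≥ 16−13, i.e. β+…+β^3 ≥ 3/11.
At β = 1/9: β+…+β^3 = 0.1248 < 0.2727.
So cooperation is not sustainable.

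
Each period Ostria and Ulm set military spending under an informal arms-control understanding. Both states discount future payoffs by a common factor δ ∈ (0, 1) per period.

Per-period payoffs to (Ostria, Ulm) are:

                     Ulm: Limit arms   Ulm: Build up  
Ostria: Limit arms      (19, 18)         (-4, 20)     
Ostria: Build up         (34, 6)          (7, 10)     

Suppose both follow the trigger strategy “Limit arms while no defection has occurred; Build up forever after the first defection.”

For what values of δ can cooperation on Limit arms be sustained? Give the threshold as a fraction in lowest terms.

5/9

Ostria: cooperation gives 19 each period; deviation gives 34 once then 7 forever.
  19/(1−δ) ≥ 34 + 7δ/(1−δ) ⇒ δ ≥ 15/27 = 5/9.
Ulm: cooperation gives 18 each period; deviation gives 20 once then 10 forever.
  δ ≥ 2/10 = 1/5.
Both must hold, so the binding constraint is Ostria's: δ ≥ 5/9.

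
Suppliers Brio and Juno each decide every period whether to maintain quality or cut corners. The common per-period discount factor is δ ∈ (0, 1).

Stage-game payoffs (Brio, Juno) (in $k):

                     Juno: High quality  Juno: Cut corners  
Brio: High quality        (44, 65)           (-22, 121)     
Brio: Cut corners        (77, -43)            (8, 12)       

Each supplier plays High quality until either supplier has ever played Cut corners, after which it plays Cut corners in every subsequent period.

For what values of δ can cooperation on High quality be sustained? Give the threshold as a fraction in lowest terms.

Brio: cooperation gives 44 each period; deviation gives 77 once then 8 forever.
  44/(1−δ) ≥ 77 + 8δ/(1−δ) ⇒ δ ≥ 33/69 = 11/23.
Juno: cooperation gives 65 each period; deviation gives 121 once then 12 forever.
  δ ≥ 56/109.
Both must hold, so the binding constraint is Juno's: δ ≥ 56/109.

56/109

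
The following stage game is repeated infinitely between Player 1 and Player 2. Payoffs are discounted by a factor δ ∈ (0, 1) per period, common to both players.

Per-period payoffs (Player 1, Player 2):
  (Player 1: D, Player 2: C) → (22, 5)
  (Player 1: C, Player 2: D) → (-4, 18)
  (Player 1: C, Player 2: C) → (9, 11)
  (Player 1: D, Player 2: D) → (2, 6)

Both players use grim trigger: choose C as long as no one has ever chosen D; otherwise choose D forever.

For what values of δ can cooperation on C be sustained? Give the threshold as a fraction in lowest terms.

13/20

Player 1's threshold: (22−9)/(22−2) = 13/20.
Player 2's threshold: (18−11)/(18−6) = 7/12.
13/20 > 7/12, so Player 1 binds and δ* = 13/20.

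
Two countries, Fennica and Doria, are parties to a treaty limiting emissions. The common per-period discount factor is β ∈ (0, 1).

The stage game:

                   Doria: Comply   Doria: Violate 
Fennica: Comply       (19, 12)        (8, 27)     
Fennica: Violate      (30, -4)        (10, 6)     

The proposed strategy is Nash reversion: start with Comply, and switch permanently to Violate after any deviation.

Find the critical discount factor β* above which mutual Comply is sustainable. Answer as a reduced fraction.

Fennica: cooperation gives 19 each period; deviation gives 30 once then 10 forever.
  19/(1−β) ≥ 30 + 10β/(1−β) ⇒ β ≥ 11/20.
Doria: cooperation gives 12 each period; deviation gives 27 once then 6 forever.
  β ≥ 15/21 = 5/7.
Both must hold, so the binding constraint is Doria's: β ≥ 5/7.

5/7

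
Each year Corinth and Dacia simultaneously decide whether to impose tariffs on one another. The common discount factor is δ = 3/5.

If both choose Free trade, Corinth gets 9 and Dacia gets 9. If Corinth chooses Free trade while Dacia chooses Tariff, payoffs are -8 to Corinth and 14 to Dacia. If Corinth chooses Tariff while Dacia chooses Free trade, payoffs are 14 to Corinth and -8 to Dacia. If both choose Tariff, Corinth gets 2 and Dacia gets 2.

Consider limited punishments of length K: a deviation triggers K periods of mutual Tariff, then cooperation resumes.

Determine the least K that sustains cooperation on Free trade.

No profitable deviation requires (9−2)(δ+…+δ^K) ≥ 14−9, i.e. δ+…+δ^K ≥ 5/7 ≈ 0.7143.
With δ = 3/5, the partial sums are K=1: 0.6000, K=2: 0.9600.
K = 2 is the first length at which the sum reaches 0.7143.

2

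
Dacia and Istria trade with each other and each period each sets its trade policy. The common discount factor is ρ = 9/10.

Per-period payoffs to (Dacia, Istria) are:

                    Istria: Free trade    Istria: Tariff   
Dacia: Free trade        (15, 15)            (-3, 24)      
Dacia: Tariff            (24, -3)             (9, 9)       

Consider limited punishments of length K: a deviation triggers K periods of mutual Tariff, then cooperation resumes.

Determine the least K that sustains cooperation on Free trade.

2

IC: ρ(1−ρ^K)/(1−ρ) ≥ (24−15)/(15−9) = 3/2.
With ρ = 9/10: need 1 − ρ^K ≥ 3/2·(1−9/10)/(9/10), i.e. ρ^K ≤ 0.8333.
Since (9/10)^1 = 0.9000 and (9/10)^2 = 0.8100, the smallest such K is 2.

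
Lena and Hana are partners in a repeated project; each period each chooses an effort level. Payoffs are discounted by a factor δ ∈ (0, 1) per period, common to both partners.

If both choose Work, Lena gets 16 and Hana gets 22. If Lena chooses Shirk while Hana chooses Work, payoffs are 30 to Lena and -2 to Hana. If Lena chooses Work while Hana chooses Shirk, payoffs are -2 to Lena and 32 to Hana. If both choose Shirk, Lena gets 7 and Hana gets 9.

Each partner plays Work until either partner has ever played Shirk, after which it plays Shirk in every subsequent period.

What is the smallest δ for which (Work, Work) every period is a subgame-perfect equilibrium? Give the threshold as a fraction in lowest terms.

14/23

Lena's threshold: (30−16)/(30−7) = 14/23.
Hana's threshold: (32−22)/(32−9) = 10/23.
14/23 > 10/23, so Lena binds and δ* = 14/23.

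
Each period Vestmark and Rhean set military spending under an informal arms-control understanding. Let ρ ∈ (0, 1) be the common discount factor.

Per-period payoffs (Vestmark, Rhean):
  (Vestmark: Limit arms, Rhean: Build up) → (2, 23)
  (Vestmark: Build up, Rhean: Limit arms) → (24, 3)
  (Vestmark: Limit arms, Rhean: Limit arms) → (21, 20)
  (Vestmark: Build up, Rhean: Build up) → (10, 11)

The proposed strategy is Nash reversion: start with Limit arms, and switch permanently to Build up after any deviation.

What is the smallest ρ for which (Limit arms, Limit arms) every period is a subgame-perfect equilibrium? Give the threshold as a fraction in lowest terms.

1/4

Vestmark's threshold: (24−21)/(24−10) = 3/14.
Rhean's threshold: (23−20)/(23−11) = 1/4.
3/14 < 1/4, so Rhean binds and ρ* = 1/4.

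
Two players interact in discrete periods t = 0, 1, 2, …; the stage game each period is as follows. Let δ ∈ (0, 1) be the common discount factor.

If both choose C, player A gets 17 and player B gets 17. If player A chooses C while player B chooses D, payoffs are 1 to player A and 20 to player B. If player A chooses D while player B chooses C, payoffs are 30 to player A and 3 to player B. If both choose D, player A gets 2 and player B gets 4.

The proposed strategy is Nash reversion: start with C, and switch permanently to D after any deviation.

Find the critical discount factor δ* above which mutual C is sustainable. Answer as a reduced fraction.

For player A: deviation gain 30−17 = 13, per-period punishment loss 17−2 = 15. IC gives δ ≥ 13/28.
For player B: gain 3, loss 13 per period, so δ ≥ 3/16.
The tighter constraint is player A's, so cooperation needs δ ≥ 13/28.

13/28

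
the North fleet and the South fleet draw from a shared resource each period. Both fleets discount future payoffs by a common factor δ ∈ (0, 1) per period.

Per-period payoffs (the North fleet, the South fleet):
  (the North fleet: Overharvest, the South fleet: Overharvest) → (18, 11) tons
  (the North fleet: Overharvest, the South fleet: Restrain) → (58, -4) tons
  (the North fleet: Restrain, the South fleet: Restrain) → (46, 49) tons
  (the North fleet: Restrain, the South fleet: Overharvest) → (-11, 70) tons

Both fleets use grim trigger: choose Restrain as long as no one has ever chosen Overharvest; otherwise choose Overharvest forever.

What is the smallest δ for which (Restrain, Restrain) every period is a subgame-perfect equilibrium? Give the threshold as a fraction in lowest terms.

For the North fleet: deviation gain 58−46 = 12, per-period punishment loss 46−18 = 28. IC gives δ ≥ 12/40 = 3/10.
For the South fleet: gain 21, loss 38 per period, so δ ≥ 21/59.
The tighter constraint is the South fleet's, so cooperation needs δ ≥ 21/59.

21/59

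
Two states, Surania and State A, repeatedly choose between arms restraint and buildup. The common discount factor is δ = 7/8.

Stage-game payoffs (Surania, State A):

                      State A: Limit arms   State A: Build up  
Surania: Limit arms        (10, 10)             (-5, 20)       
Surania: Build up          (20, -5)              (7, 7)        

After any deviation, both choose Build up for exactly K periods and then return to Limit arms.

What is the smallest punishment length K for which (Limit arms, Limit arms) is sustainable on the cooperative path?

Need Σ_{k=1}^{K} δ^k ≥ (20−10)/(10−7) = 3.3333 at δ = 7/8.
At K = 4 the sum is 2.8967 < 3.3333; at K = 5 it is 3.4096 ≥ 3.3333.
So the minimum punishment length is K = 5.

5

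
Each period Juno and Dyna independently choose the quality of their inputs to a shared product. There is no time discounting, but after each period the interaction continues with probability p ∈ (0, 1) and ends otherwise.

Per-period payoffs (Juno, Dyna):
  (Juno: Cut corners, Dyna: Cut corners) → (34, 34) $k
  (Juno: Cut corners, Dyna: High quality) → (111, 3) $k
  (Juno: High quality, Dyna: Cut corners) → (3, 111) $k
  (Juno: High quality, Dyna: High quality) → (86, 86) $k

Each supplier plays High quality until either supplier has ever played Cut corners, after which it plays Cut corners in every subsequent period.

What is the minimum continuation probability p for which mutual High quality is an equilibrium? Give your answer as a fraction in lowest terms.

Expected cooperation value is 86 + p·86 + p²·86 + … = 86/(1−p); deviation gives 111 + p·34/(1−p).
86 ≥ 111(1−p) + 34p ⇒ 77p ≥ 25 ⇒ p ≥ 25/77.

25/77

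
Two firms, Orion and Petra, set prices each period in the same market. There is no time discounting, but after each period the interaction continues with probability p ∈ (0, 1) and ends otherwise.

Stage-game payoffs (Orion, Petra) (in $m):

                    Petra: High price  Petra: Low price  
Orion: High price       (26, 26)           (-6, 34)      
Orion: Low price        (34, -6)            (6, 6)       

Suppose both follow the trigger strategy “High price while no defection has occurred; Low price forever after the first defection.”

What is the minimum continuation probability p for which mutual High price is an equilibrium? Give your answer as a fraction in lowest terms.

2/7

Expected cooperation value is 26 + p·26 + p²·26 + … = 26/(1−p); deviation gives 34 + p·6/(1−p).
26 ≥ 34(1−p) + 6p ⇒ 28p ≥ 8 ⇒ p ≥ 8/28 = 2/7.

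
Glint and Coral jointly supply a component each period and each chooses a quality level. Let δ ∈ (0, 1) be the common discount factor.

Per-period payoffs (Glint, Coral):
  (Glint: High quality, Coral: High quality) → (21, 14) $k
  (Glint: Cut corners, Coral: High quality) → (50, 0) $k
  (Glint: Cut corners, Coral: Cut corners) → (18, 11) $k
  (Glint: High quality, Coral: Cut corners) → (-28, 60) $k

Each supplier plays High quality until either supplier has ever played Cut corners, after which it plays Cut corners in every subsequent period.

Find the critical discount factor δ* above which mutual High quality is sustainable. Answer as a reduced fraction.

For Glint: deviation gain 50−21 = 29, per-period punishment loss 21−18 = 3. IC gives δ ≥ 29/32.
For Coral: gain 46, loss 3 per period, so δ ≥ 46/49.
The tighter constraint is Coral's, so cooperation needs δ ≥ 46/49.

46/49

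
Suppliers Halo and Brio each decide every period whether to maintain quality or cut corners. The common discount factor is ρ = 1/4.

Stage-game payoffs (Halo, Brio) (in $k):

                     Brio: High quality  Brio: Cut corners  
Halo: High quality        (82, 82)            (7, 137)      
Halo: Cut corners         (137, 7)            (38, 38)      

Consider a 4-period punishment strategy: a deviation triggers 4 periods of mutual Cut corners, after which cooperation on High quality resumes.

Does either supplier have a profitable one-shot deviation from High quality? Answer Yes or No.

Comparing payoff streams over the 5 periods until play realigns: cooperate → 82(1+ρ+…+ρ^4); deviate → 137 + 38(ρ+…+ρ^4).
Cooperation is sustained iff (82−38)(ρ+…+ρ^4) ≥ 137−82.
ρ+…+ρ^4 = 1/4·(1−(1/4)^4)/(1−1/4) = 0.3320, and (137−82)/(82−38) = 1.2500.
0.3320 < 1.2500, so cooperation is not sustainable.

Yes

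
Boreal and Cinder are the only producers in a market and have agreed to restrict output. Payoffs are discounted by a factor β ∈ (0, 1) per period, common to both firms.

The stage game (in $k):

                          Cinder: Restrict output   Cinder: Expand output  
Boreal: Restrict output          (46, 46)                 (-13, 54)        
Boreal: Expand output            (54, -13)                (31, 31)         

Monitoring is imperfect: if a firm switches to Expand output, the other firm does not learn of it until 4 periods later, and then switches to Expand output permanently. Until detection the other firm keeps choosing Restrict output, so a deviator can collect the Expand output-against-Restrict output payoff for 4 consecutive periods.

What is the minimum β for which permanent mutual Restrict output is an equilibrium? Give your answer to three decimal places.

Deviating for the 4 undetected periods gains 54−46 = 8 per period over cooperation, then loses 46−31 = 15 per period forever once punishment starts.
Gain: 8(1 + β + … + β^3); loss: 15·β^4/(1−β).
No profitable deviation ⇔ 8(1−β^4) ≤ 15·β^4, i.e. β^4 ≥ 8/(8+15) = 8/23.
Hence β ≥ (8/23)^(1/4) ≈ 0.768.

0.768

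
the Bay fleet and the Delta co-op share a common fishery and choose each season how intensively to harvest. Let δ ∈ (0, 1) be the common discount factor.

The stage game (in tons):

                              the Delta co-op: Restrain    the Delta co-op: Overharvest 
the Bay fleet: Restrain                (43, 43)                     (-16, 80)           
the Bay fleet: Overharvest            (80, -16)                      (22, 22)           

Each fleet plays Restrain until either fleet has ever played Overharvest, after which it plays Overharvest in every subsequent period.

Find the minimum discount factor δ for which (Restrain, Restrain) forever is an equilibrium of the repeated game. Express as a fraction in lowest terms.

One-period gain from deviating is 80 − 43 = 37. The loss is 43 − 22 = 21 in every subsequent period, with present value 21·δ/(1−δ).
Deviation is unprofitable when 21·δ/(1−δ) ≥ 37, i.e. δ/(1−δ) ≥ 37/21.
Equivalently δ ≥ 37/(37+21) = 37/58.

37/58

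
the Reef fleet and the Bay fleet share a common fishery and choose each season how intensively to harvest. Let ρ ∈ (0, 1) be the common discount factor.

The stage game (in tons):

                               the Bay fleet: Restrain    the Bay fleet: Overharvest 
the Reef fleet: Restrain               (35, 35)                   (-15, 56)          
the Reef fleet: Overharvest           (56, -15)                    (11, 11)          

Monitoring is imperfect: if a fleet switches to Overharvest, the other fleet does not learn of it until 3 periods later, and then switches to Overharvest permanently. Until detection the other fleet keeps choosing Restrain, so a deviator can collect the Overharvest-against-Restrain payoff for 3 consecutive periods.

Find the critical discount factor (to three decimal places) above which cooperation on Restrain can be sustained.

0.776

A deviator earns 56 for 3 periods, then 11 forever; cooperating earns 35 forever. Multiplying the IC by (1−ρ):
35 ≥ 56(1−ρ^3) + 11ρ^3, so 45·ρ^3 ≥ 21 and ρ^3 ≥ 7/15.
ρ ≥ (7/15)^(1/3) ≈ 0.776.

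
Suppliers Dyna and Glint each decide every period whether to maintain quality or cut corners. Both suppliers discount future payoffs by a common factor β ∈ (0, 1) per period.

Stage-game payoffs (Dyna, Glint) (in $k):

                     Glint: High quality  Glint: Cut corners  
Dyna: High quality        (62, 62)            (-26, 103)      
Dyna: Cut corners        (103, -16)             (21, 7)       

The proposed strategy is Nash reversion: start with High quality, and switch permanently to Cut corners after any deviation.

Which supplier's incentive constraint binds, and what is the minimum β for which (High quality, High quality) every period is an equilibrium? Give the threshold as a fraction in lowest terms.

For Dyna: deviation gain 103−62 = 41, per-period punishment loss 62−21 = 41. IC gives β ≥ 41/82 = 1/2.
For Glint: gain 41, loss 55 per period, so β ≥ 41/96.
The tighter constraint is Dyna's, so cooperation needs β ≥ 1/2.

Dyna; β ≥ 1/2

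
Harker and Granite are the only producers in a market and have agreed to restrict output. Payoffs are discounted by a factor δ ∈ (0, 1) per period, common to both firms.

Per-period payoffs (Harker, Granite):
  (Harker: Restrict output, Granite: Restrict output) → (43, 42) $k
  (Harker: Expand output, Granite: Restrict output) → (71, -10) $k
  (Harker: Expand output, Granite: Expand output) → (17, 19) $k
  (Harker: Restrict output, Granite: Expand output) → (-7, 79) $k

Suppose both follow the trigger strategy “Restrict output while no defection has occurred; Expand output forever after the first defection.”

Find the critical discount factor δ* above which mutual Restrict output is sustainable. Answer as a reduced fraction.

Harker's threshold: (71−43)/(71−17) = 14/27.
Granite's threshold: (79−42)/(79−19) = 37/60.
14/27 < 37/60, so Granite binds and δ* = 37/60.

37/60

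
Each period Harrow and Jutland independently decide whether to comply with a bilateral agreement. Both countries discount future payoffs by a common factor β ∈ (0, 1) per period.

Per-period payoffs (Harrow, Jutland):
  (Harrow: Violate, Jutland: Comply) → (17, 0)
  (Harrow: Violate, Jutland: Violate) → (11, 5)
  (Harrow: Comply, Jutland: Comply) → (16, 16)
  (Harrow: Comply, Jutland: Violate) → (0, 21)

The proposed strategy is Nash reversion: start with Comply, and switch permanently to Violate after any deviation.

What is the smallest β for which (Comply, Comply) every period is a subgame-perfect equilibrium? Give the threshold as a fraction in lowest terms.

For Harrow: deviation gain 17−16 = 1, per-period punishment loss 16−11 = 5. IC gives β ≥ 1/6.
For Jutland: gain 5, loss 11 per period, so β ≥ 5/16.
The tighter constraint is Jutland's, so cooperation needs β ≥ 5/16.

5/16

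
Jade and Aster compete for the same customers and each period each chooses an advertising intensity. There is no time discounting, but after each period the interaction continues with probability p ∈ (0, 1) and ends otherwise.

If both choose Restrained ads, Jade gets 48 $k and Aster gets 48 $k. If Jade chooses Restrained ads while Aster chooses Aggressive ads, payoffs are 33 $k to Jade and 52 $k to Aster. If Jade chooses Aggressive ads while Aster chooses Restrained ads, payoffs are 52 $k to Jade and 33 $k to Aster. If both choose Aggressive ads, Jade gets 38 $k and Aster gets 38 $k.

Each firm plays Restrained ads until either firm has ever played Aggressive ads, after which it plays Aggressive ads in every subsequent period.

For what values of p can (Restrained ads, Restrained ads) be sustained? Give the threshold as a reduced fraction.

2/7

With no time discounting, the continuation probability p plays the role of the discount factor.
Grim-trigger IC: 48/(1−p) ≥ 52 + 38p/(1−p) ⇒ p ≥ (52−48)/(52−38) = 2/7.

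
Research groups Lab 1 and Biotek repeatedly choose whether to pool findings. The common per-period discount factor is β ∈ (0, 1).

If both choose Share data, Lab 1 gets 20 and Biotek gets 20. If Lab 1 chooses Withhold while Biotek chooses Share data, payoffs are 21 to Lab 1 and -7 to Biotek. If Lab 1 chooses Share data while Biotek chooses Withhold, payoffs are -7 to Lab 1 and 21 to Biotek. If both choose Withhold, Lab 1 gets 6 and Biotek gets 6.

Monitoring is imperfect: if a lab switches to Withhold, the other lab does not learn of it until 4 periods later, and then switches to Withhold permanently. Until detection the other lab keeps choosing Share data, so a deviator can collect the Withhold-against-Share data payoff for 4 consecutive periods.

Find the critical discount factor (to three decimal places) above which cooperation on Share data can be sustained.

The best deviation is to choose Withhold for all 4 undetected periods, earning 21 each, then 6 forever once detected.
Deviation value: 21(1−β^4)/(1−β) + 6β^4/(1−β); cooperation value: 20/(1−β).
IC: 20 ≥ 21(1−β^4) + 6β^4 = 21 − 15β^4.
So β^4 ≥ 1/15, giving β ≥ (1/15)^(1/4) ≈ 0.508.

0.508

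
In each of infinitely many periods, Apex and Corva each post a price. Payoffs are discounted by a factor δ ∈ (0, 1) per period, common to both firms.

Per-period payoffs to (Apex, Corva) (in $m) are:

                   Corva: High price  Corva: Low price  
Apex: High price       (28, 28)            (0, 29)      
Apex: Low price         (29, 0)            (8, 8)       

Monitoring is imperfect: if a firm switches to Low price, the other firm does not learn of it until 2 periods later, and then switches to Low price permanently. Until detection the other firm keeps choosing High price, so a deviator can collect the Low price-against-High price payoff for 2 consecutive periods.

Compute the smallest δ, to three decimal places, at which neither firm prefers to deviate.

The best deviation is to choose Low price for all 2 undetected periods, earning 29 each, then 8 forever once detected.
Deviation value: 29(1−δ^2)/(1−δ) + 8δ^2/(1−δ); cooperation value: 28/(1−δ).
IC: 28 ≥ 29(1−δ^2) + 8δ^2 = 29 − 21δ^2.
So δ^2 ≥ 1/21, giving δ ≥ (1/21)^(1/2) ≈ 0.218.

0.218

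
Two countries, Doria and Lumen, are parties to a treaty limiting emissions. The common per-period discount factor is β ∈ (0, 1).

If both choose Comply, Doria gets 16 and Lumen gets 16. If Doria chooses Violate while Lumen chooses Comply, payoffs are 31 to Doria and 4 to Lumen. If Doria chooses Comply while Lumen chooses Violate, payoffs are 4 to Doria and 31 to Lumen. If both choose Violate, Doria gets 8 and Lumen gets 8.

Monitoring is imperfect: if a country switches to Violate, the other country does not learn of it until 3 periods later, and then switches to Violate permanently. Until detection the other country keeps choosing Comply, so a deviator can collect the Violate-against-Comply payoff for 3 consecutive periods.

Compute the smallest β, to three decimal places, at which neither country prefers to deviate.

The best deviation is to choose Violate for all 3 undetected periods, earning 31 each, then 8 forever once detected.
Deviation value: 31(1−β^3)/(1−β) + 8β^3/(1−β); cooperation value: 16/(1−β).
IC: 16 ≥ 31(1−β^3) + 8β^3 = 31 − 23β^3.
So β^3 ≥ 15/23, giving β ≥ (15/23)^(1/3) ≈ 0.867.

0.867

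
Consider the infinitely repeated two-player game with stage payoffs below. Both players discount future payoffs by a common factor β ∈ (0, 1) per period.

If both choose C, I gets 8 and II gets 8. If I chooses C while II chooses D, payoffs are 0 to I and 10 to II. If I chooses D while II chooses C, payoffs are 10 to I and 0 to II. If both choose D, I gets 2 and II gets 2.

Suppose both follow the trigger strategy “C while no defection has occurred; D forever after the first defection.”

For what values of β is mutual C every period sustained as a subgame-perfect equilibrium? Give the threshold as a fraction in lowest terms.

1/4

Under grim trigger the critical discount factor is (T−C)/(T−P) with T = 10, C = 8, P = 2.
β* = (10−8)/(10−2) = 2/8 = 1/4.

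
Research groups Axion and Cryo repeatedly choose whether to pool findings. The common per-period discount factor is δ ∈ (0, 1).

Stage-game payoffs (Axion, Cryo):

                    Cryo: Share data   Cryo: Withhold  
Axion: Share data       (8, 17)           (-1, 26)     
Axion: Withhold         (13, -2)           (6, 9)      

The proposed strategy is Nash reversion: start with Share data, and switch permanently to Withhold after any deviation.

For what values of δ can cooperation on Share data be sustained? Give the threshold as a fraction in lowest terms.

Axion's threshold: (13−8)/(13−6) = 5/7.
Cryo's threshold: (26−17)/(26−9) = 9/17.
5/7 > 9/17, so Axion binds and δ* = 5/7.

5/7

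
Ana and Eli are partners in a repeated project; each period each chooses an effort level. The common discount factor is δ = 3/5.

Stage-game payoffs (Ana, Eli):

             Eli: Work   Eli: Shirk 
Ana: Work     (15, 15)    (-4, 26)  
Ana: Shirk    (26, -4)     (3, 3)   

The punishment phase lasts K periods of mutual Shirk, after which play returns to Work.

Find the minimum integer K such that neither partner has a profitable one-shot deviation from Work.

2

Need Σ_{k=1}^{K} δ^k ≥ (26−15)/(15−3) = 0.9167 at δ = 3/5.
At K = 1 the sum is 0.6000 < 0.9167; at K = 2 it is 0.9600 ≥ 0.9167.
So the minimum punishment length is K = 2.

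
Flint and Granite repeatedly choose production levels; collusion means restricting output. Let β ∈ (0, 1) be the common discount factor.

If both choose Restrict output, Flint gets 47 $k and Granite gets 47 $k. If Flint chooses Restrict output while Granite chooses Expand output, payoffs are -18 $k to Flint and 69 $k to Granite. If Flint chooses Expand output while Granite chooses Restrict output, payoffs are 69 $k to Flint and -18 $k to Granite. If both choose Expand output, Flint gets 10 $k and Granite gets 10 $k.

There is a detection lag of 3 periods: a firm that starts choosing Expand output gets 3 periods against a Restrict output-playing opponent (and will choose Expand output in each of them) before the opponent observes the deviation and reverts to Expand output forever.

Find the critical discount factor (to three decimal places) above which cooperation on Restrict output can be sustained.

0.720

A deviator earns 69 for 3 periods, then 10 forever; cooperating earns 47 forever. Multiplying the IC by (1−β):
47 ≥ 69(1−β^3) + 10β^3, so 59·β^3 ≥ 22 and β^3 ≥ 22/59.
β ≥ (22/59)^(1/3) ≈ 0.720.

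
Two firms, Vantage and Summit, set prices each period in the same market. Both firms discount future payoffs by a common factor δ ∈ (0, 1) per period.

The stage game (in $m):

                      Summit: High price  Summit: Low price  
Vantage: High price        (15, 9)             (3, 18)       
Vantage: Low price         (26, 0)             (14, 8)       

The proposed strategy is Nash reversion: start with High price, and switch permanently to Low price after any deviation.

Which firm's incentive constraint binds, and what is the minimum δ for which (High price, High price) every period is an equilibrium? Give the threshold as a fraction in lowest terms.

Vantage; δ ≥ 11/12

Vantage's threshold: (26−15)/(26−14) = 11/12.
Summit's threshold: (18−9)/(18−8) = 9/10.
11/12 > 9/10, so Vantage binds and δ* = 11/12.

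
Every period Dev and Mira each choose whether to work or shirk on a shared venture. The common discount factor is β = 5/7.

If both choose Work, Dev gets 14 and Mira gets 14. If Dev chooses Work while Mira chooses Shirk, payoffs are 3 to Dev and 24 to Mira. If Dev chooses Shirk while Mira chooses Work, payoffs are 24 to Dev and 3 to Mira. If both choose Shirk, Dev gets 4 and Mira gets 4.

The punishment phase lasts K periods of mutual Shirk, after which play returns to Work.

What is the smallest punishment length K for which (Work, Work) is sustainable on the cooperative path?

Need Σ_{k=1}^{K} β^k ≥ (24−14)/(14−4) = 1.0000 at β = 5/7.
At K = 1 the sum is 0.7143 < 1.0000; at K = 2 it is 1.2245 ≥ 1.0000.
So the minimum punishment length is K = 2.

2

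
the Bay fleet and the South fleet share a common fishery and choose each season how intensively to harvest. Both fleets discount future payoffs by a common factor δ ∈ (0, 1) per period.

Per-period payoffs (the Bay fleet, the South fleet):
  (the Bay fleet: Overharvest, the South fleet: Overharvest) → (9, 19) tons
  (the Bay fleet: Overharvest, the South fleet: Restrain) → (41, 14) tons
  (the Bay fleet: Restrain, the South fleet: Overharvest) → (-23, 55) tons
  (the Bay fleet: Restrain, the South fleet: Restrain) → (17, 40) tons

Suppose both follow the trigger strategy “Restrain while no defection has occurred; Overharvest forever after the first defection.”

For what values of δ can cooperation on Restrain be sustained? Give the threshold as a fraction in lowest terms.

the Bay fleet: cooperation gives 17 each period; deviation gives 41 once then 9 forever.
  17/(1−δ) ≥ 41 + 9δ/(1−δ) ⇒ δ ≥ 24/32 = 3/4.
the South fleet: cooperation gives 40 each period; deviation gives 55 once then 19 forever.
  δ ≥ 15/36 = 5/12.
Both must hold, so the binding constraint is the Bay fleet's: δ ≥ 3/4.

3/4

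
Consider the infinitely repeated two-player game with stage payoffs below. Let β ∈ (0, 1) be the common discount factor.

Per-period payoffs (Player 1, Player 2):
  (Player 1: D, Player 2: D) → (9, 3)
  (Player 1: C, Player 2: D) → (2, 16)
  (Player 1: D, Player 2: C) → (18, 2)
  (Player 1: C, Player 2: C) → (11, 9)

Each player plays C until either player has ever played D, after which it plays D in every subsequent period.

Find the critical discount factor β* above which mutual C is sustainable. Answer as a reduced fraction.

Player 1's threshold: (18−11)/(18−9) = 7/9.
Player 2's threshold: (16−9)/(16−3) = 7/13.
7/9 > 7/13, so Player 1 binds and β* = 7/9.

7/9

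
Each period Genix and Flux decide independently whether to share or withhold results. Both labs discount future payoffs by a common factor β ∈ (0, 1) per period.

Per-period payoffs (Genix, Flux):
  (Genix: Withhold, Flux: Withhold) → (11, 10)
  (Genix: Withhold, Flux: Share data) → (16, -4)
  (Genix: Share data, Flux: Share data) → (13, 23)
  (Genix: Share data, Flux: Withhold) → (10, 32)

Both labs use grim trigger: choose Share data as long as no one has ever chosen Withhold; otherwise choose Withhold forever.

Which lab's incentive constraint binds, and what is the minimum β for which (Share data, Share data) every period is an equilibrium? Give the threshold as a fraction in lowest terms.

Genix; β ≥ 3/5

Genix's threshold: (16−13)/(16−11) = 3/5.
Flux's threshold: (32−23)/(32−10) = 9/22.
3/5 > 9/22, so Genix binds and β* = 3/5.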